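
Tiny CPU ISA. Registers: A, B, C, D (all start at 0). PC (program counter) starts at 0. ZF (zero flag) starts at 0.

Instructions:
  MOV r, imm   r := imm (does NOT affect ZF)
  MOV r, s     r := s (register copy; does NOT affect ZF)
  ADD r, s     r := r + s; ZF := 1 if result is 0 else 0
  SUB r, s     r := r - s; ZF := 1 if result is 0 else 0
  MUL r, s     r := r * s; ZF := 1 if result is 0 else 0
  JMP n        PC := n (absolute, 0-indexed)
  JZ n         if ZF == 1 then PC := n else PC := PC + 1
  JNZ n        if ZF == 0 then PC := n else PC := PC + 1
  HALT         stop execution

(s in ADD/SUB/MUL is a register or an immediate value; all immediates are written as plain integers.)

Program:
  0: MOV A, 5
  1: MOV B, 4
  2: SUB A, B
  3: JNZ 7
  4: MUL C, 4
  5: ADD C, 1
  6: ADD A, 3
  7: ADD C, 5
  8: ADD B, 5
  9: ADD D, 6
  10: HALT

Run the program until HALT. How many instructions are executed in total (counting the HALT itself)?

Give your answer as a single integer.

Step 1: PC=0 exec 'MOV A, 5'. After: A=5 B=0 C=0 D=0 ZF=0 PC=1
Step 2: PC=1 exec 'MOV B, 4'. After: A=5 B=4 C=0 D=0 ZF=0 PC=2
Step 3: PC=2 exec 'SUB A, B'. After: A=1 B=4 C=0 D=0 ZF=0 PC=3
Step 4: PC=3 exec 'JNZ 7'. After: A=1 B=4 C=0 D=0 ZF=0 PC=7
Step 5: PC=7 exec 'ADD C, 5'. After: A=1 B=4 C=5 D=0 ZF=0 PC=8
Step 6: PC=8 exec 'ADD B, 5'. After: A=1 B=9 C=5 D=0 ZF=0 PC=9
Step 7: PC=9 exec 'ADD D, 6'. After: A=1 B=9 C=5 D=6 ZF=0 PC=10
Step 8: PC=10 exec 'HALT'. After: A=1 B=9 C=5 D=6 ZF=0 PC=10 HALTED
Total instructions executed: 8

Answer: 8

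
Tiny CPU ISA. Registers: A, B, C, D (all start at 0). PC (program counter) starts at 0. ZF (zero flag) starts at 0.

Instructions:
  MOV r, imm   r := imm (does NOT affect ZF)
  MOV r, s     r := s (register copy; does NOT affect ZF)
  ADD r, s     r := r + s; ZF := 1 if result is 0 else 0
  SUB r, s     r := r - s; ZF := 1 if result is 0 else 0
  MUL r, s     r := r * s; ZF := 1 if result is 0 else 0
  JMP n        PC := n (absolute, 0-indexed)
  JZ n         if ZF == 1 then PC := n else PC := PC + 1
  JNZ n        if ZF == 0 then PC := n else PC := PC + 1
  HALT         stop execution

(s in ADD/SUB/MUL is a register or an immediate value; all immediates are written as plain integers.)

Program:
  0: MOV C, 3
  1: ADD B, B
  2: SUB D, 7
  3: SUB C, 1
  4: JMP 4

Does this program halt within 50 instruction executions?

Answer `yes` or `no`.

Step 1: PC=0 exec 'MOV C, 3'. After: A=0 B=0 C=3 D=0 ZF=0 PC=1
Step 2: PC=1 exec 'ADD B, B'. After: A=0 B=0 C=3 D=0 ZF=1 PC=2
Step 3: PC=2 exec 'SUB D, 7'. After: A=0 B=0 C=3 D=-7 ZF=0 PC=3
Step 4: PC=3 exec 'SUB C, 1'. After: A=0 B=0 C=2 D=-7 ZF=0 PC=4
Step 5: PC=4 exec 'JMP 4'. After: A=0 B=0 C=2 D=-7 ZF=0 PC=4
State after step 5 equals state after step 4: the program is in a cycle of length 1 and will never halt.

Answer: no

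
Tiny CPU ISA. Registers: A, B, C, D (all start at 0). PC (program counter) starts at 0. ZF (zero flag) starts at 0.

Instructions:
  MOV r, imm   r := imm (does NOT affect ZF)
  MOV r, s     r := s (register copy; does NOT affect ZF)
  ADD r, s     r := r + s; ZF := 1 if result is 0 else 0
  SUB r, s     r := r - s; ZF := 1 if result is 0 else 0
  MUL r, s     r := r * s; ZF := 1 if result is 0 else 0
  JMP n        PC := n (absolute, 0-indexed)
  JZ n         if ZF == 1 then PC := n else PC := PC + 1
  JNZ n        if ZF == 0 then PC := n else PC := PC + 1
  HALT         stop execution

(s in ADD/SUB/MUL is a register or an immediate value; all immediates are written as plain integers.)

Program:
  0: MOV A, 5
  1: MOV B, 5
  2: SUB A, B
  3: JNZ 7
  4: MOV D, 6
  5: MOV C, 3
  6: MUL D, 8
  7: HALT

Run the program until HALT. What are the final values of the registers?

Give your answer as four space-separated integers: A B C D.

Answer: 0 5 3 48

Derivation:
Step 1: PC=0 exec 'MOV A, 5'. After: A=5 B=0 C=0 D=0 ZF=0 PC=1
Step 2: PC=1 exec 'MOV B, 5'. After: A=5 B=5 C=0 D=0 ZF=0 PC=2
Step 3: PC=2 exec 'SUB A, B'. After: A=0 B=5 C=0 D=0 ZF=1 PC=3
Step 4: PC=3 exec 'JNZ 7'. After: A=0 B=5 C=0 D=0 ZF=1 PC=4
Step 5: PC=4 exec 'MOV D, 6'. After: A=0 B=5 C=0 D=6 ZF=1 PC=5
Step 6: PC=5 exec 'MOV C, 3'. After: A=0 B=5 C=3 D=6 ZF=1 PC=6
Step 7: PC=6 exec 'MUL D, 8'. After: A=0 B=5 C=3 D=48 ZF=0 PC=7
Step 8: PC=7 exec 'HALT'. After: A=0 B=5 C=3 D=48 ZF=0 PC=7 HALTED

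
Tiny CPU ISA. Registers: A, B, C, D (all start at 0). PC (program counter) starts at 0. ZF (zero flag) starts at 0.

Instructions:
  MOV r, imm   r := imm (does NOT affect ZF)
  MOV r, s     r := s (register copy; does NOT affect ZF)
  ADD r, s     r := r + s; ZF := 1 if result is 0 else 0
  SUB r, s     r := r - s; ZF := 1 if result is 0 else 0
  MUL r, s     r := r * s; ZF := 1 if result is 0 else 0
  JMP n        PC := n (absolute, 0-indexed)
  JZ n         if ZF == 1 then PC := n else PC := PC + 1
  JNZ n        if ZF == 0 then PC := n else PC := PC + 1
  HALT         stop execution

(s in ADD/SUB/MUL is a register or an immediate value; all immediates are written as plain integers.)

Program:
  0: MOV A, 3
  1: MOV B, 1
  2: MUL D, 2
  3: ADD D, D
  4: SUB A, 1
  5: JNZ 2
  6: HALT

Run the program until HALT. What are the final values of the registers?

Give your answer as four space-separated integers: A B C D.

Step 1: PC=0 exec 'MOV A, 3'. After: A=3 B=0 C=0 D=0 ZF=0 PC=1
Step 2: PC=1 exec 'MOV B, 1'. After: A=3 B=1 C=0 D=0 ZF=0 PC=2
Step 3: PC=2 exec 'MUL D, 2'. After: A=3 B=1 C=0 D=0 ZF=1 PC=3
Step 4: PC=3 exec 'ADD D, D'. After: A=3 B=1 C=0 D=0 ZF=1 PC=4
Step 5: PC=4 exec 'SUB A, 1'. After: A=2 B=1 C=0 D=0 ZF=0 PC=5
Step 6: PC=5 exec 'JNZ 2'. After: A=2 B=1 C=0 D=0 ZF=0 PC=2
Step 7: PC=2 exec 'MUL D, 2'. After: A=2 B=1 C=0 D=0 ZF=1 PC=3
Step 8: PC=3 exec 'ADD D, D'. After: A=2 B=1 C=0 D=0 ZF=1 PC=4
Step 9: PC=4 exec 'SUB A, 1'. After: A=1 B=1 C=0 D=0 ZF=0 PC=5
Step 10: PC=5 exec 'JNZ 2'. After: A=1 B=1 C=0 D=0 ZF=0 PC=2
Step 11: PC=2 exec 'MUL D, 2'. After: A=1 B=1 C=0 D=0 ZF=1 PC=3
Step 12: PC=3 exec 'ADD D, D'. After: A=1 B=1 C=0 D=0 ZF=1 PC=4
Step 13: PC=4 exec 'SUB A, 1'. After: A=0 B=1 C=0 D=0 ZF=1 PC=5
Step 14: PC=5 exec 'JNZ 2'. After: A=0 B=1 C=0 D=0 ZF=1 PC=6
Step 15: PC=6 exec 'HALT'. After: A=0 B=1 C=0 D=0 ZF=1 PC=6 HALTED

Answer: 0 1 0 0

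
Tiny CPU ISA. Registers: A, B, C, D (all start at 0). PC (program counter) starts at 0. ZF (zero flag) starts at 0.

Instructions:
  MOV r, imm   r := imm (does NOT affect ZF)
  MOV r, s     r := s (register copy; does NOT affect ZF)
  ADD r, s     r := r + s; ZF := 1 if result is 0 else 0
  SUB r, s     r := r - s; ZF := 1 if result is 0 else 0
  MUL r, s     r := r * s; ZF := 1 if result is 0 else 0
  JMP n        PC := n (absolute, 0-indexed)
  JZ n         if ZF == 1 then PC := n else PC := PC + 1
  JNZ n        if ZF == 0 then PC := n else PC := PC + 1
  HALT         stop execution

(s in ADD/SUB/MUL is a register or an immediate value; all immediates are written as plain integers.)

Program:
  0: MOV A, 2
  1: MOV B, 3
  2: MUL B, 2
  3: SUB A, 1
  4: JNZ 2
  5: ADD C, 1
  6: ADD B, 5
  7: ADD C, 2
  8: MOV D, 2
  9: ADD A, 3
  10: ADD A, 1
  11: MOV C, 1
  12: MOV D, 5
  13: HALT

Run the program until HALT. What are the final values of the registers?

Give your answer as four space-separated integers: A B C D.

Step 1: PC=0 exec 'MOV A, 2'. After: A=2 B=0 C=0 D=0 ZF=0 PC=1
Step 2: PC=1 exec 'MOV B, 3'. After: A=2 B=3 C=0 D=0 ZF=0 PC=2
Step 3: PC=2 exec 'MUL B, 2'. After: A=2 B=6 C=0 D=0 ZF=0 PC=3
Step 4: PC=3 exec 'SUB A, 1'. After: A=1 B=6 C=0 D=0 ZF=0 PC=4
Step 5: PC=4 exec 'JNZ 2'. After: A=1 B=6 C=0 D=0 ZF=0 PC=2
Step 6: PC=2 exec 'MUL B, 2'. After: A=1 B=12 C=0 D=0 ZF=0 PC=3
Step 7: PC=3 exec 'SUB A, 1'. After: A=0 B=12 C=0 D=0 ZF=1 PC=4
Step 8: PC=4 exec 'JNZ 2'. After: A=0 B=12 C=0 D=0 ZF=1 PC=5
Step 9: PC=5 exec 'ADD C, 1'. After: A=0 B=12 C=1 D=0 ZF=0 PC=6
Step 10: PC=6 exec 'ADD B, 5'. After: A=0 B=17 C=1 D=0 ZF=0 PC=7
Step 11: PC=7 exec 'ADD C, 2'. After: A=0 B=17 C=3 D=0 ZF=0 PC=8
Step 12: PC=8 exec 'MOV D, 2'. After: A=0 B=17 C=3 D=2 ZF=0 PC=9
Step 13: PC=9 exec 'ADD A, 3'. After: A=3 B=17 C=3 D=2 ZF=0 PC=10
Step 14: PC=10 exec 'ADD A, 1'. After: A=4 B=17 C=3 D=2 ZF=0 PC=11
Step 15: PC=11 exec 'MOV C, 1'. After: A=4 B=17 C=1 D=2 ZF=0 PC=12
Step 16: PC=12 exec 'MOV D, 5'. After: A=4 B=17 C=1 D=5 ZF=0 PC=13
Step 17: PC=13 exec 'HALT'. After: A=4 B=17 C=1 D=5 ZF=0 PC=13 HALTED

Answer: 4 17 1 5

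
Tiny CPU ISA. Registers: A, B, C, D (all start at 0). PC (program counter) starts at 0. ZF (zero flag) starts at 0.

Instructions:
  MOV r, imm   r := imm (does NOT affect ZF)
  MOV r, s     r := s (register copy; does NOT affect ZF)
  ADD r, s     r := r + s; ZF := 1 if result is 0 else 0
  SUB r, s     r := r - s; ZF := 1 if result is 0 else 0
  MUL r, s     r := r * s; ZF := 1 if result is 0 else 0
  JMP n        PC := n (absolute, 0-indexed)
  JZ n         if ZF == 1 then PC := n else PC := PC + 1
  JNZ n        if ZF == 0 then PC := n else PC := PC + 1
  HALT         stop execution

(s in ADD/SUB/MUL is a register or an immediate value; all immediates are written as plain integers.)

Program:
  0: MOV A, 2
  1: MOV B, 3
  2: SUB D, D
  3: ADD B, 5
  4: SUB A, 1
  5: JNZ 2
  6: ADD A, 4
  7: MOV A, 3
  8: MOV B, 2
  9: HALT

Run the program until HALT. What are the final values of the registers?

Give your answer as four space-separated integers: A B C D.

Step 1: PC=0 exec 'MOV A, 2'. After: A=2 B=0 C=0 D=0 ZF=0 PC=1
Step 2: PC=1 exec 'MOV B, 3'. After: A=2 B=3 C=0 D=0 ZF=0 PC=2
Step 3: PC=2 exec 'SUB D, D'. After: A=2 B=3 C=0 D=0 ZF=1 PC=3
Step 4: PC=3 exec 'ADD B, 5'. After: A=2 B=8 C=0 D=0 ZF=0 PC=4
Step 5: PC=4 exec 'SUB A, 1'. After: A=1 B=8 C=0 D=0 ZF=0 PC=5
Step 6: PC=5 exec 'JNZ 2'. After: A=1 B=8 C=0 D=0 ZF=0 PC=2
Step 7: PC=2 exec 'SUB D, D'. After: A=1 B=8 C=0 D=0 ZF=1 PC=3
Step 8: PC=3 exec 'ADD B, 5'. After: A=1 B=13 C=0 D=0 ZF=0 PC=4
Step 9: PC=4 exec 'SUB A, 1'. After: A=0 B=13 C=0 D=0 ZF=1 PC=5
Step 10: PC=5 exec 'JNZ 2'. After: A=0 B=13 C=0 D=0 ZF=1 PC=6
Step 11: PC=6 exec 'ADD A, 4'. After: A=4 B=13 C=0 D=0 ZF=0 PC=7
Step 12: PC=7 exec 'MOV A, 3'. After: A=3 B=13 C=0 D=0 ZF=0 PC=8
Step 13: PC=8 exec 'MOV B, 2'. After: A=3 B=2 C=0 D=0 ZF=0 PC=9
Step 14: PC=9 exec 'HALT'. After: A=3 B=2 C=0 D=0 ZF=0 PC=9 HALTED

Answer: 3 2 0 0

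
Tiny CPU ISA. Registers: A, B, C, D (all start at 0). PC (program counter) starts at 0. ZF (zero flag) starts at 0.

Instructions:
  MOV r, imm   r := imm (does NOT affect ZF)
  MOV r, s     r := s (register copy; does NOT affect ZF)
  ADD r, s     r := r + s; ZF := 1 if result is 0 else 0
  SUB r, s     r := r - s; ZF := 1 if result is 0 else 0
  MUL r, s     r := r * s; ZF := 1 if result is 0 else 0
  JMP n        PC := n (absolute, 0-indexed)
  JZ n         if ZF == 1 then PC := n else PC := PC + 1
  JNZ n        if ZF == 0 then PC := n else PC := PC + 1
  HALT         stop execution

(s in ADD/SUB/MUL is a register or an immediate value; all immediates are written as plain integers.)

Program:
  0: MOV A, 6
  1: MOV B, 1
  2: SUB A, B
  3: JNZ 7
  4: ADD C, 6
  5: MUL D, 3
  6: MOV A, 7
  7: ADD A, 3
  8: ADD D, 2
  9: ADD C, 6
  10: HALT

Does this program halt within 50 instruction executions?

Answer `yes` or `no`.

Answer: yes

Derivation:
Step 1: PC=0 exec 'MOV A, 6'. After: A=6 B=0 C=0 D=0 ZF=0 PC=1
Step 2: PC=1 exec 'MOV B, 1'. After: A=6 B=1 C=0 D=0 ZF=0 PC=2
Step 3: PC=2 exec 'SUB A, B'. After: A=5 B=1 C=0 D=0 ZF=0 PC=3
Step 4: PC=3 exec 'JNZ 7'. After: A=5 B=1 C=0 D=0 ZF=0 PC=7
Step 5: PC=7 exec 'ADD A, 3'. After: A=8 B=1 C=0 D=0 ZF=0 PC=8
Step 6: PC=8 exec 'ADD D, 2'. After: A=8 B=1 C=0 D=2 ZF=0 PC=9
Step 7: PC=9 exec 'ADD C, 6'. After: A=8 B=1 C=6 D=2 ZF=0 PC=10
Step 8: PC=10 exec 'HALT'. After: A=8 B=1 C=6 D=2 ZF=0 PC=10 HALTED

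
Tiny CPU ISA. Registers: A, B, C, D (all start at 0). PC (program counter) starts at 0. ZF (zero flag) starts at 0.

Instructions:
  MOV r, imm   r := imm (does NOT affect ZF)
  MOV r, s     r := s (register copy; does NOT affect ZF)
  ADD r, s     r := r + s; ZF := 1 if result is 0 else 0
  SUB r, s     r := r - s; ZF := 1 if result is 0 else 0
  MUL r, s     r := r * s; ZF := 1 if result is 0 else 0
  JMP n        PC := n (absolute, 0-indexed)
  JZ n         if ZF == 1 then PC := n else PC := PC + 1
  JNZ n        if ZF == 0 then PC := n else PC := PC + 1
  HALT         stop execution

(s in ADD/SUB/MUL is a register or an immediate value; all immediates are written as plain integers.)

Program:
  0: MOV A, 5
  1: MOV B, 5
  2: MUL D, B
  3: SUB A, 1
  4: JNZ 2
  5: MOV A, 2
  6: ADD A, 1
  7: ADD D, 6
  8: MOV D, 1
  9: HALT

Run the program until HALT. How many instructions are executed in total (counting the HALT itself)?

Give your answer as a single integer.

Answer: 22

Derivation:
Step 1: PC=0 exec 'MOV A, 5'. After: A=5 B=0 C=0 D=0 ZF=0 PC=1
Step 2: PC=1 exec 'MOV B, 5'. After: A=5 B=5 C=0 D=0 ZF=0 PC=2
Step 3: PC=2 exec 'MUL D, B'. After: A=5 B=5 C=0 D=0 ZF=1 PC=3
Step 4: PC=3 exec 'SUB A, 1'. After: A=4 B=5 C=0 D=0 ZF=0 PC=4
Step 5: PC=4 exec 'JNZ 2'. After: A=4 B=5 C=0 D=0 ZF=0 PC=2
Step 6: PC=2 exec 'MUL D, B'. After: A=4 B=5 C=0 D=0 ZF=1 PC=3
Step 7: PC=3 exec 'SUB A, 1'. After: A=3 B=5 C=0 D=0 ZF=0 PC=4
Step 8: PC=4 exec 'JNZ 2'. After: A=3 B=5 C=0 D=0 ZF=0 PC=2
Step 9: PC=2 exec 'MUL D, B'. After: A=3 B=5 C=0 D=0 ZF=1 PC=3
Step 10: PC=3 exec 'SUB A, 1'. After: A=2 B=5 C=0 D=0 ZF=0 PC=4
Step 11: PC=4 exec 'JNZ 2'. After: A=2 B=5 C=0 D=0 ZF=0 PC=2
Step 12: PC=2 exec 'MUL D, B'. After: A=2 B=5 C=0 D=0 ZF=1 PC=3
Step 13: PC=3 exec 'SUB A, 1'. After: A=1 B=5 C=0 D=0 ZF=0 PC=4
Step 14: PC=4 exec 'JNZ 2'. After: A=1 B=5 C=0 D=0 ZF=0 PC=2
Step 15: PC=2 exec 'MUL D, B'. After: A=1 B=5 C=0 D=0 ZF=1 PC=3
Step 16: PC=3 exec 'SUB A, 1'. After: A=0 B=5 C=0 D=0 ZF=1 PC=4
Step 17: PC=4 exec 'JNZ 2'. After: A=0 B=5 C=0 D=0 ZF=1 PC=5
Step 18: PC=5 exec 'MOV A, 2'. After: A=2 B=5 C=0 D=0 ZF=1 PC=6
Step 19: PC=6 exec 'ADD A, 1'. After: A=3 B=5 C=0 D=0 ZF=0 PC=7
Step 20: PC=7 exec 'ADD D, 6'. After: A=3 B=5 C=0 D=6 ZF=0 PC=8
Step 21: PC=8 exec 'MOV D, 1'. After: A=3 B=5 C=0 D=1 ZF=0 PC=9
Step 22: PC=9 exec 'HALT'. After: A=3 B=5 C=0 D=1 ZF=0 PC=9 HALTED
Total instructions executed: 22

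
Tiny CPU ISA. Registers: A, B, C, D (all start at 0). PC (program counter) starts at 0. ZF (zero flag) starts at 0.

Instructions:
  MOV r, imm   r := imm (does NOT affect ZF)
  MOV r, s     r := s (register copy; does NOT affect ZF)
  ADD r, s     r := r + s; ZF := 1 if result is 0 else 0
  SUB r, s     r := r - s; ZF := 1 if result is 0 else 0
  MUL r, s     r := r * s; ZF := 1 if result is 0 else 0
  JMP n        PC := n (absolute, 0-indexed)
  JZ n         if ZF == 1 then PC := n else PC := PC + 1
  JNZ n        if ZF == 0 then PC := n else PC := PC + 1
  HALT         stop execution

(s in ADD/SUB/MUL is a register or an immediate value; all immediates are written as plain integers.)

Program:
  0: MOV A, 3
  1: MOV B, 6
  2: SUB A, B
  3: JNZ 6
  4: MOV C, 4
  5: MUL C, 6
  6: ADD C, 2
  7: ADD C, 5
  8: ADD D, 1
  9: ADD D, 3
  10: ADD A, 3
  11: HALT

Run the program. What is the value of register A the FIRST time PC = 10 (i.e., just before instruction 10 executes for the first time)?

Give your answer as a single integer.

Step 1: PC=0 exec 'MOV A, 3'. After: A=3 B=0 C=0 D=0 ZF=0 PC=1
Step 2: PC=1 exec 'MOV B, 6'. After: A=3 B=6 C=0 D=0 ZF=0 PC=2
Step 3: PC=2 exec 'SUB A, B'. After: A=-3 B=6 C=0 D=0 ZF=0 PC=3
Step 4: PC=3 exec 'JNZ 6'. After: A=-3 B=6 C=0 D=0 ZF=0 PC=6
Step 5: PC=6 exec 'ADD C, 2'. After: A=-3 B=6 C=2 D=0 ZF=0 PC=7
Step 6: PC=7 exec 'ADD C, 5'. After: A=-3 B=6 C=7 D=0 ZF=0 PC=8
Step 7: PC=8 exec 'ADD D, 1'. After: A=-3 B=6 C=7 D=1 ZF=0 PC=9
Step 8: PC=9 exec 'ADD D, 3'. After: A=-3 B=6 C=7 D=4 ZF=0 PC=10
First time PC=10: A=-3

-3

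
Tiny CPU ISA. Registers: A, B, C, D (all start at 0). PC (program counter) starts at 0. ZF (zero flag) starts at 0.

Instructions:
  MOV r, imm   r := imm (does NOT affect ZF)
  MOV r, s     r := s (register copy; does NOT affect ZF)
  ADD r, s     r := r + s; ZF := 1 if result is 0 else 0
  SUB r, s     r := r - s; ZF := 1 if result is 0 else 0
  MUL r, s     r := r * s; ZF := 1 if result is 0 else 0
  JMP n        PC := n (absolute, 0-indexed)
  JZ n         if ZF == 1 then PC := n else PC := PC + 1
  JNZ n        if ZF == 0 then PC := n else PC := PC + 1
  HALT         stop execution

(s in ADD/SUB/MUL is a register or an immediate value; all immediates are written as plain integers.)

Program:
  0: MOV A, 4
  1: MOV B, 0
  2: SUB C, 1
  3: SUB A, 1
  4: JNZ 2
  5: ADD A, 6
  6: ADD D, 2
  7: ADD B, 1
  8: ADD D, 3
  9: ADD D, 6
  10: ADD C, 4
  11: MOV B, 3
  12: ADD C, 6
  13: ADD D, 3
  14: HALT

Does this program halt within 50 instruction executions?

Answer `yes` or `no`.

Answer: yes

Derivation:
Step 1: PC=0 exec 'MOV A, 4'. After: A=4 B=0 C=0 D=0 ZF=0 PC=1
Step 2: PC=1 exec 'MOV B, 0'. After: A=4 B=0 C=0 D=0 ZF=0 PC=2
Step 3: PC=2 exec 'SUB C, 1'. After: A=4 B=0 C=-1 D=0 ZF=0 PC=3
Step 4: PC=3 exec 'SUB A, 1'. After: A=3 B=0 C=-1 D=0 ZF=0 PC=4
Step 5: PC=4 exec 'JNZ 2'. After: A=3 B=0 C=-1 D=0 ZF=0 PC=2
Step 6: PC=2 exec 'SUB C, 1'. After: A=3 B=0 C=-2 D=0 ZF=0 PC=3
Step 7: PC=3 exec 'SUB A, 1'. After: A=2 B=0 C=-2 D=0 ZF=0 PC=4
Step 8: PC=4 exec 'JNZ 2'. After: A=2 B=0 C=-2 D=0 ZF=0 PC=2
Step 9: PC=2 exec 'SUB C, 1'. After: A=2 B=0 C=-3 D=0 ZF=0 PC=3
Step 10: PC=3 exec 'SUB A, 1'. After: A=1 B=0 C=-3 D=0 ZF=0 PC=4
Step 11: PC=4 exec 'JNZ 2'. After: A=1 B=0 C=-3 D=0 ZF=0 PC=2
Step 12: PC=2 exec 'SUB C, 1'. After: A=1 B=0 C=-4 D=0 ZF=0 PC=3
Step 13: PC=3 exec 'SUB A, 1'. After: A=0 B=0 C=-4 D=0 ZF=1 PC=4
Step 14: PC=4 exec 'JNZ 2'. After: A=0 B=0 C=-4 D=0 ZF=1 PC=5
Step 15: PC=5 exec 'ADD A, 6'. After: A=6 B=0 C=-4 D=0 ZF=0 PC=6
Step 16: PC=6 exec 'ADD D, 2'. After: A=6 B=0 C=-4 D=2 ZF=0 PC=7
Step 17: PC=7 exec 'ADD B, 1'. After: A=6 B=1 C=-4 D=2 ZF=0 PC=8
Step 18: PC=8 exec 'ADD D, 3'. After: A=6 B=1 C=-4 D=5 ZF=0 PC=9
Step 19: PC=9 exec 'ADD D, 6'. After: A=6 B=1 C=-4 D=11 ZF=0 PC=10
Step 20: PC=10 exec 'ADD C, 4'. After: A=6 B=1 C=0 D=11 ZF=1 PC=11
Step 21: PC=11 exec 'MOV B, 3'. After: A=6 B=3 C=0 D=11 ZF=1 PC=12
Step 22: PC=12 exec 'ADD C, 6'. After: A=6 B=3 C=6 D=11 ZF=0 PC=13
Step 23: PC=13 exec 'ADD D, 3'. After: A=6 B=3 C=6 D=14 ZF=0 PC=14
Step 24: PC=14 exec 'HALT'. After: A=6 B=3 C=6 D=14 ZF=0 PC=14 HALTED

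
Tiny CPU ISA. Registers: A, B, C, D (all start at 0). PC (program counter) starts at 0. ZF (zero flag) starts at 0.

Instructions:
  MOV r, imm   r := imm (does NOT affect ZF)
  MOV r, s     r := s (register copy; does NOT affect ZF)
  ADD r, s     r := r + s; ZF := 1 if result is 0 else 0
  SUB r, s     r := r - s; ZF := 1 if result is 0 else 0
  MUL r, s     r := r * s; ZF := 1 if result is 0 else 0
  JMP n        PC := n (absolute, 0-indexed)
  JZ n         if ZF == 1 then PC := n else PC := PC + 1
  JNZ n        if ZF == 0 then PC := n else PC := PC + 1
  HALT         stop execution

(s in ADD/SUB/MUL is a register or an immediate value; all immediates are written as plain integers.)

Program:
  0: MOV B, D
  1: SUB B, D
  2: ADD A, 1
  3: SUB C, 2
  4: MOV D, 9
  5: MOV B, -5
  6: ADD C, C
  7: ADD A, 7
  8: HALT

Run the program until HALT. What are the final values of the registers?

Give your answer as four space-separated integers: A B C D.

Answer: 8 -5 -4 9

Derivation:
Step 1: PC=0 exec 'MOV B, D'. After: A=0 B=0 C=0 D=0 ZF=0 PC=1
Step 2: PC=1 exec 'SUB B, D'. After: A=0 B=0 C=0 D=0 ZF=1 PC=2
Step 3: PC=2 exec 'ADD A, 1'. After: A=1 B=0 C=0 D=0 ZF=0 PC=3
Step 4: PC=3 exec 'SUB C, 2'. After: A=1 B=0 C=-2 D=0 ZF=0 PC=4
Step 5: PC=4 exec 'MOV D, 9'. After: A=1 B=0 C=-2 D=9 ZF=0 PC=5
Step 6: PC=5 exec 'MOV B, -5'. After: A=1 B=-5 C=-2 D=9 ZF=0 PC=6
Step 7: PC=6 exec 'ADD C, C'. After: A=1 B=-5 C=-4 D=9 ZF=0 PC=7
Step 8: PC=7 exec 'ADD A, 7'. After: A=8 B=-5 C=-4 D=9 ZF=0 PC=8
Step 9: PC=8 exec 'HALT'. After: A=8 B=-5 C=-4 D=9 ZF=0 PC=8 HALTED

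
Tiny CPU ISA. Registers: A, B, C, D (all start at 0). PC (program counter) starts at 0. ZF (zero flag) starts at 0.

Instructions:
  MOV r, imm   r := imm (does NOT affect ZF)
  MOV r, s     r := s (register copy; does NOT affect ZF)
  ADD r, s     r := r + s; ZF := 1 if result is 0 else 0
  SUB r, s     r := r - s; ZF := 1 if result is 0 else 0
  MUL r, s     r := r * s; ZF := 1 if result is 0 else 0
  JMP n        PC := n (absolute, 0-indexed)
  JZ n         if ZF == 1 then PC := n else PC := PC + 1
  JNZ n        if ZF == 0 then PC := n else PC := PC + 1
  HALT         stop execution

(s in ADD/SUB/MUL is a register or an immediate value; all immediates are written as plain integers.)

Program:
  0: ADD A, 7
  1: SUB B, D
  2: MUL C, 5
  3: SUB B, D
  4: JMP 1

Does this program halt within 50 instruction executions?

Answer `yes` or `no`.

Step 1: PC=0 exec 'ADD A, 7'. After: A=7 B=0 C=0 D=0 ZF=0 PC=1
Step 2: PC=1 exec 'SUB B, D'. After: A=7 B=0 C=0 D=0 ZF=1 PC=2
Step 3: PC=2 exec 'MUL C, 5'. After: A=7 B=0 C=0 D=0 ZF=1 PC=3
Step 4: PC=3 exec 'SUB B, D'. After: A=7 B=0 C=0 D=0 ZF=1 PC=4
Step 5: PC=4 exec 'JMP 1'. After: A=7 B=0 C=0 D=0 ZF=1 PC=1
Step 6: PC=1 exec 'SUB B, D'. After: A=7 B=0 C=0 D=0 ZF=1 PC=2
State after step 6 equals state after step 2: the program is in a cycle of length 4 and will never halt.

Answer: no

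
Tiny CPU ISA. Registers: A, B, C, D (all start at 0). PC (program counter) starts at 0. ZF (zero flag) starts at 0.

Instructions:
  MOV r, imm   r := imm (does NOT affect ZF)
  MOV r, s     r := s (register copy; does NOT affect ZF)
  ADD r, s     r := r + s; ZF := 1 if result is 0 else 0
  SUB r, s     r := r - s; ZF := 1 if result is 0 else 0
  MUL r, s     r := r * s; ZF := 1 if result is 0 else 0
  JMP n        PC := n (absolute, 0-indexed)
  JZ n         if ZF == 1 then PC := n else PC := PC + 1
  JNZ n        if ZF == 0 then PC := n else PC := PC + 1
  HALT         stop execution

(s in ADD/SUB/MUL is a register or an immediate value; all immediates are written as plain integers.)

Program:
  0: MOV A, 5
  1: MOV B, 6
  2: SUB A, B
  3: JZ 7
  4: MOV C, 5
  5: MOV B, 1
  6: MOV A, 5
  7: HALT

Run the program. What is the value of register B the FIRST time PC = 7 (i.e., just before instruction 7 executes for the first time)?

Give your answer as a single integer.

Step 1: PC=0 exec 'MOV A, 5'. After: A=5 B=0 C=0 D=0 ZF=0 PC=1
Step 2: PC=1 exec 'MOV B, 6'. After: A=5 B=6 C=0 D=0 ZF=0 PC=2
Step 3: PC=2 exec 'SUB A, B'. After: A=-1 B=6 C=0 D=0 ZF=0 PC=3
Step 4: PC=3 exec 'JZ 7'. After: A=-1 B=6 C=0 D=0 ZF=0 PC=4
Step 5: PC=4 exec 'MOV C, 5'. After: A=-1 B=6 C=5 D=0 ZF=0 PC=5
Step 6: PC=5 exec 'MOV B, 1'. After: A=-1 B=1 C=5 D=0 ZF=0 PC=6
Step 7: PC=6 exec 'MOV A, 5'. After: A=5 B=1 C=5 D=0 ZF=0 PC=7
First time PC=7: B=1

1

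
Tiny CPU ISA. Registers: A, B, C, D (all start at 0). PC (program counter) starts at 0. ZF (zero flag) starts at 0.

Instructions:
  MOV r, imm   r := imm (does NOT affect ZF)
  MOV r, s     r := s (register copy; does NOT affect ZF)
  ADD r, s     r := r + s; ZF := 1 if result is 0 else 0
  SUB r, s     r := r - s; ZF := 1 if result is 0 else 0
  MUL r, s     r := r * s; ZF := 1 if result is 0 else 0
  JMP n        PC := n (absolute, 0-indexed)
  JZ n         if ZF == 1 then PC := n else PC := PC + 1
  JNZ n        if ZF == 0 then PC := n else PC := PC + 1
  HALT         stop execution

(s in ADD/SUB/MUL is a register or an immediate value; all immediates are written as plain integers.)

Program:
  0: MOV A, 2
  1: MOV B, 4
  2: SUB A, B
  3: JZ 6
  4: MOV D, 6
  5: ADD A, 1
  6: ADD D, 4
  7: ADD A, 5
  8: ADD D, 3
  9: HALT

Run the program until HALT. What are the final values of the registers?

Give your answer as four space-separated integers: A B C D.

Answer: 4 4 0 13

Derivation:
Step 1: PC=0 exec 'MOV A, 2'. After: A=2 B=0 C=0 D=0 ZF=0 PC=1
Step 2: PC=1 exec 'MOV B, 4'. After: A=2 B=4 C=0 D=0 ZF=0 PC=2
Step 3: PC=2 exec 'SUB A, B'. After: A=-2 B=4 C=0 D=0 ZF=0 PC=3
Step 4: PC=3 exec 'JZ 6'. After: A=-2 B=4 C=0 D=0 ZF=0 PC=4
Step 5: PC=4 exec 'MOV D, 6'. After: A=-2 B=4 C=0 D=6 ZF=0 PC=5
Step 6: PC=5 exec 'ADD A, 1'. After: A=-1 B=4 C=0 D=6 ZF=0 PC=6
Step 7: PC=6 exec 'ADD D, 4'. After: A=-1 B=4 C=0 D=10 ZF=0 PC=7
Step 8: PC=7 exec 'ADD A, 5'. After: A=4 B=4 C=0 D=10 ZF=0 PC=8
Step 9: PC=8 exec 'ADD D, 3'. After: A=4 B=4 C=0 D=13 ZF=0 PC=9
Step 10: PC=9 exec 'HALT'. After: A=4 B=4 C=0 D=13 ZF=0 PC=9 HALTED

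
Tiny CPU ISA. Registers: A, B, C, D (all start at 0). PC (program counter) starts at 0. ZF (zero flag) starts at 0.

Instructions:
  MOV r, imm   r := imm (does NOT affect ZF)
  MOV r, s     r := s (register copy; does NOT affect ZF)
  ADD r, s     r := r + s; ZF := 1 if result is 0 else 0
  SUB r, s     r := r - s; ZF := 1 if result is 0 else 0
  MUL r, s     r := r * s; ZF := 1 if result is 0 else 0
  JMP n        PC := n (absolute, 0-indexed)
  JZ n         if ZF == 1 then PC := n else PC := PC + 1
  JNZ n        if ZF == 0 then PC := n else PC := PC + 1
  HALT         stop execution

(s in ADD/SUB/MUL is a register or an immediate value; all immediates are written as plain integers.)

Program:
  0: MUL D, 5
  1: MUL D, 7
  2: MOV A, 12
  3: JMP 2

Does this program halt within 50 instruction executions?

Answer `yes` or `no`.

Step 1: PC=0 exec 'MUL D, 5'. After: A=0 B=0 C=0 D=0 ZF=1 PC=1
Step 2: PC=1 exec 'MUL D, 7'. After: A=0 B=0 C=0 D=0 ZF=1 PC=2
Step 3: PC=2 exec 'MOV A, 12'. After: A=12 B=0 C=0 D=0 ZF=1 PC=3
Step 4: PC=3 exec 'JMP 2'. After: A=12 B=0 C=0 D=0 ZF=1 PC=2
Step 5: PC=2 exec 'MOV A, 12'. After: A=12 B=0 C=0 D=0 ZF=1 PC=3
State after step 5 equals state after step 3: the program is in a cycle of length 2 and will never halt.

Answer: no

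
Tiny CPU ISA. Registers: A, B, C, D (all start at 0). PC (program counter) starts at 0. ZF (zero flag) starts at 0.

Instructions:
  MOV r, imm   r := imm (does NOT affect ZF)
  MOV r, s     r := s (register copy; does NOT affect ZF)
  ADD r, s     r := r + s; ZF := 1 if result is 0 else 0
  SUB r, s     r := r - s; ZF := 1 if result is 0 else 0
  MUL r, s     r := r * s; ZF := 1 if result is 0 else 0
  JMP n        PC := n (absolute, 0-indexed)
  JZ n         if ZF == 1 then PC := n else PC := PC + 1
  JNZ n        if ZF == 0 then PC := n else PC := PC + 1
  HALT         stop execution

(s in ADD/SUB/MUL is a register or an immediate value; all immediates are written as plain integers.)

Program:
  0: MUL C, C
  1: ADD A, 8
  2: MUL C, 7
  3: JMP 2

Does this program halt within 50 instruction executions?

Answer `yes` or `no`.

Answer: no

Derivation:
Step 1: PC=0 exec 'MUL C, C'. After: A=0 B=0 C=0 D=0 ZF=1 PC=1
Step 2: PC=1 exec 'ADD A, 8'. After: A=8 B=0 C=0 D=0 ZF=0 PC=2
Step 3: PC=2 exec 'MUL C, 7'. After: A=8 B=0 C=0 D=0 ZF=1 PC=3
Step 4: PC=3 exec 'JMP 2'. After: A=8 B=0 C=0 D=0 ZF=1 PC=2
Step 5: PC=2 exec 'MUL C, 7'. After: A=8 B=0 C=0 D=0 ZF=1 PC=3
State after step 5 equals state after step 3: the program is in a cycle of length 2 and will never halt.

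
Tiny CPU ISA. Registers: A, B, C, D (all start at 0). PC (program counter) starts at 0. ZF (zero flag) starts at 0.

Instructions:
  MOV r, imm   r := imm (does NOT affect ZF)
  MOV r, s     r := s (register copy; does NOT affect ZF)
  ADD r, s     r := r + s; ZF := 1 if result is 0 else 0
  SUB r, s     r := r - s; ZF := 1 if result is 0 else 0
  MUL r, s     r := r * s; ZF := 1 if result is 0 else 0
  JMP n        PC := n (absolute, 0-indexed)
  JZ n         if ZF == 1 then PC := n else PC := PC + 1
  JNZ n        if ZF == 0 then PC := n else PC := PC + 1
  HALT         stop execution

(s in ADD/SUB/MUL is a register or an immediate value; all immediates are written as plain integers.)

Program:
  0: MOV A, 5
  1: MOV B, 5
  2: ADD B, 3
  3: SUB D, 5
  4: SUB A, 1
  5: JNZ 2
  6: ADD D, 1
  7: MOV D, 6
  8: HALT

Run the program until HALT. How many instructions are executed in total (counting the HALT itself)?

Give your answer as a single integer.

Step 1: PC=0 exec 'MOV A, 5'. After: A=5 B=0 C=0 D=0 ZF=0 PC=1
Step 2: PC=1 exec 'MOV B, 5'. After: A=5 B=5 C=0 D=0 ZF=0 PC=2
Step 3: PC=2 exec 'ADD B, 3'. After: A=5 B=8 C=0 D=0 ZF=0 PC=3
Step 4: PC=3 exec 'SUB D, 5'. After: A=5 B=8 C=0 D=-5 ZF=0 PC=4
Step 5: PC=4 exec 'SUB A, 1'. After: A=4 B=8 C=0 D=-5 ZF=0 PC=5
Step 6: PC=5 exec 'JNZ 2'. After: A=4 B=8 C=0 D=-5 ZF=0 PC=2
Step 7: PC=2 exec 'ADD B, 3'. After: A=4 B=11 C=0 D=-5 ZF=0 PC=3
Step 8: PC=3 exec 'SUB D, 5'. After: A=4 B=11 C=0 D=-10 ZF=0 PC=4
Step 9: PC=4 exec 'SUB A, 1'. After: A=3 B=11 C=0 D=-10 ZF=0 PC=5
Step 10: PC=5 exec 'JNZ 2'. After: A=3 B=11 C=0 D=-10 ZF=0 PC=2
Step 11: PC=2 exec 'ADD B, 3'. After: A=3 B=14 C=0 D=-10 ZF=0 PC=3
Step 12: PC=3 exec 'SUB D, 5'. After: A=3 B=14 C=0 D=-15 ZF=0 PC=4
Step 13: PC=4 exec 'SUB A, 1'. After: A=2 B=14 C=0 D=-15 ZF=0 PC=5
Step 14: PC=5 exec 'JNZ 2'. After: A=2 B=14 C=0 D=-15 ZF=0 PC=2
Step 15: PC=2 exec 'ADD B, 3'. After: A=2 B=17 C=0 D=-15 ZF=0 PC=3
Step 16: PC=3 exec 'SUB D, 5'. After: A=2 B=17 C=0 D=-20 ZF=0 PC=4
Step 17: PC=4 exec 'SUB A, 1'. After: A=1 B=17 C=0 D=-20 ZF=0 PC=5
Step 18: PC=5 exec 'JNZ 2'. After: A=1 B=17 C=0 D=-20 ZF=0 PC=2
Step 19: PC=2 exec 'ADD B, 3'. After: A=1 B=20 C=0 D=-20 ZF=0 PC=3
Step 20: PC=3 exec 'SUB D, 5'. After: A=1 B=20 C=0 D=-25 ZF=0 PC=4
Step 21: PC=4 exec 'SUB A, 1'. After: A=0 B=20 C=0 D=-25 ZF=1 PC=5
Step 22: PC=5 exec 'JNZ 2'. After: A=0 B=20 C=0 D=-25 ZF=1 PC=6
Step 23: PC=6 exec 'ADD D, 1'. After: A=0 B=20 C=0 D=-24 ZF=0 PC=7
Step 24: PC=7 exec 'MOV D, 6'. After: A=0 B=20 C=0 D=6 ZF=0 PC=8
Step 25: PC=8 exec 'HALT'. After: A=0 B=20 C=0 D=6 ZF=0 PC=8 HALTED
Total instructions executed: 25

Answer: 25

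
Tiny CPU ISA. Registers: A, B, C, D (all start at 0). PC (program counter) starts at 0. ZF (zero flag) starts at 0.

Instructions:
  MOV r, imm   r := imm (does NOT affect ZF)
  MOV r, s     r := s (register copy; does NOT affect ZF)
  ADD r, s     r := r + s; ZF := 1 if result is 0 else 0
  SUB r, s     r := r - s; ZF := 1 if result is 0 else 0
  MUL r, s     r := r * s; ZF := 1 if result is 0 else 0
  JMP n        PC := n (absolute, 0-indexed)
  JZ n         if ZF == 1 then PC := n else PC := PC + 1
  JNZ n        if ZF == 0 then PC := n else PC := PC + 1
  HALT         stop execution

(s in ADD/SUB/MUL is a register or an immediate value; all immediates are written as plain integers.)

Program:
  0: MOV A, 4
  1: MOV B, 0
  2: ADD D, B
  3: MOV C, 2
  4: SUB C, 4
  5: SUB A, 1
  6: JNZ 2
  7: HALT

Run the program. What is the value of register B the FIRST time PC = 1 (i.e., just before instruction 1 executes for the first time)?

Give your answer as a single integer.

Step 1: PC=0 exec 'MOV A, 4'. After: A=4 B=0 C=0 D=0 ZF=0 PC=1
First time PC=1: B=0

0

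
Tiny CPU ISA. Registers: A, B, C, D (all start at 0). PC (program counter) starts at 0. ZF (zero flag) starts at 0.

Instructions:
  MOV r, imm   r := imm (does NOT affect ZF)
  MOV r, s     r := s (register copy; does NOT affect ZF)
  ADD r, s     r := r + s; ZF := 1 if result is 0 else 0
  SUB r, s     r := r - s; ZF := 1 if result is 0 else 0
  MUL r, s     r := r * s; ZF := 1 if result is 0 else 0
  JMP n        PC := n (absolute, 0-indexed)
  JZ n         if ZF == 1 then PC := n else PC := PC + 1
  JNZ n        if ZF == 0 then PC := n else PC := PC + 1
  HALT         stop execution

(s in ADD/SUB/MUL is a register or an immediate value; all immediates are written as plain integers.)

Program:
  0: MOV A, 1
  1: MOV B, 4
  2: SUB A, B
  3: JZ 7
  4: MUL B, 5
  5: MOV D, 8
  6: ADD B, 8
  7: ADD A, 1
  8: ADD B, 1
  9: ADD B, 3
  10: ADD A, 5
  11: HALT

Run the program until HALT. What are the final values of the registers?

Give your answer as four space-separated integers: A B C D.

Step 1: PC=0 exec 'MOV A, 1'. After: A=1 B=0 C=0 D=0 ZF=0 PC=1
Step 2: PC=1 exec 'MOV B, 4'. After: A=1 B=4 C=0 D=0 ZF=0 PC=2
Step 3: PC=2 exec 'SUB A, B'. After: A=-3 B=4 C=0 D=0 ZF=0 PC=3
Step 4: PC=3 exec 'JZ 7'. After: A=-3 B=4 C=0 D=0 ZF=0 PC=4
Step 5: PC=4 exec 'MUL B, 5'. After: A=-3 B=20 C=0 D=0 ZF=0 PC=5
Step 6: PC=5 exec 'MOV D, 8'. After: A=-3 B=20 C=0 D=8 ZF=0 PC=6
Step 7: PC=6 exec 'ADD B, 8'. After: A=-3 B=28 C=0 D=8 ZF=0 PC=7
Step 8: PC=7 exec 'ADD A, 1'. After: A=-2 B=28 C=0 D=8 ZF=0 PC=8
Step 9: PC=8 exec 'ADD B, 1'. After: A=-2 B=29 C=0 D=8 ZF=0 PC=9
Step 10: PC=9 exec 'ADD B, 3'. After: A=-2 B=32 C=0 D=8 ZF=0 PC=10
Step 11: PC=10 exec 'ADD A, 5'. After: A=3 B=32 C=0 D=8 ZF=0 PC=11
Step 12: PC=11 exec 'HALT'. After: A=3 B=32 C=0 D=8 ZF=0 PC=11 HALTED

Answer: 3 32 0 8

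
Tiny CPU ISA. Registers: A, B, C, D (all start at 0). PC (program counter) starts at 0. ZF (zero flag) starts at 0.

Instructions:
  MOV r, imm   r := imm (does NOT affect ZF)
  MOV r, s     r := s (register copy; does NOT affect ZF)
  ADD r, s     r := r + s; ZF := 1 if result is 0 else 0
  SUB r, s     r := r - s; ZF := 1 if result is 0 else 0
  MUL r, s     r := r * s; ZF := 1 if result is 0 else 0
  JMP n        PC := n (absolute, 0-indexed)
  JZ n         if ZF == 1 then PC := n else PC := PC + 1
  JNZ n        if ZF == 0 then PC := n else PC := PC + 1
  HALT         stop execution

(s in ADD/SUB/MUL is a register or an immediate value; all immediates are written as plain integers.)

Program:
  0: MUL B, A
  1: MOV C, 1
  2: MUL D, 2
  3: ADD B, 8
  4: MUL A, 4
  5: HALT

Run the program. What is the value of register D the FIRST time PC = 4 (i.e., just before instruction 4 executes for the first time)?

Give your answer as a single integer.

Step 1: PC=0 exec 'MUL B, A'. After: A=0 B=0 C=0 D=0 ZF=1 PC=1
Step 2: PC=1 exec 'MOV C, 1'. After: A=0 B=0 C=1 D=0 ZF=1 PC=2
Step 3: PC=2 exec 'MUL D, 2'. After: A=0 B=0 C=1 D=0 ZF=1 PC=3
Step 4: PC=3 exec 'ADD B, 8'. After: A=0 B=8 C=1 D=0 ZF=0 PC=4
First time PC=4: D=0

0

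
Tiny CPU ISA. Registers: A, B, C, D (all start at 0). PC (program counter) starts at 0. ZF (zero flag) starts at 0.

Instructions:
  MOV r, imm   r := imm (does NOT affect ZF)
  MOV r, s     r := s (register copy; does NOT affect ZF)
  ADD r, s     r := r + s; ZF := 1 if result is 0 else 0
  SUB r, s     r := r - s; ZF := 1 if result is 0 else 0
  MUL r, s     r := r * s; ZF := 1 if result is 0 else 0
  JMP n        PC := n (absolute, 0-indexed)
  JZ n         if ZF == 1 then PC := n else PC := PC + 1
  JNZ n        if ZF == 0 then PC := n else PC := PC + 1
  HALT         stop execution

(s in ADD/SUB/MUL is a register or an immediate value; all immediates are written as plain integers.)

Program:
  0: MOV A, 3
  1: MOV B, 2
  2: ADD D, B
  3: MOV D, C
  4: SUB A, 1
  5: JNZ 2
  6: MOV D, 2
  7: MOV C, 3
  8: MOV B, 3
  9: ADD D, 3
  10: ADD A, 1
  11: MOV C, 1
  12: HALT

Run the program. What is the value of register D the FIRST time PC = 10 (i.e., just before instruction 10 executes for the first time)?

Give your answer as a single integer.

Step 1: PC=0 exec 'MOV A, 3'. After: A=3 B=0 C=0 D=0 ZF=0 PC=1
Step 2: PC=1 exec 'MOV B, 2'. After: A=3 B=2 C=0 D=0 ZF=0 PC=2
Step 3: PC=2 exec 'ADD D, B'. After: A=3 B=2 C=0 D=2 ZF=0 PC=3
Step 4: PC=3 exec 'MOV D, C'. After: A=3 B=2 C=0 D=0 ZF=0 PC=4
Step 5: PC=4 exec 'SUB A, 1'. After: A=2 B=2 C=0 D=0 ZF=0 PC=5
Step 6: PC=5 exec 'JNZ 2'. After: A=2 B=2 C=0 D=0 ZF=0 PC=2
Step 7: PC=2 exec 'ADD D, B'. After: A=2 B=2 C=0 D=2 ZF=0 PC=3
Step 8: PC=3 exec 'MOV D, C'. After: A=2 B=2 C=0 D=0 ZF=0 PC=4
Step 9: PC=4 exec 'SUB A, 1'. After: A=1 B=2 C=0 D=0 ZF=0 PC=5
Step 10: PC=5 exec 'JNZ 2'. After: A=1 B=2 C=0 D=0 ZF=0 PC=2
Step 11: PC=2 exec 'ADD D, B'. After: A=1 B=2 C=0 D=2 ZF=0 PC=3
Step 12: PC=3 exec 'MOV D, C'. After: A=1 B=2 C=0 D=0 ZF=0 PC=4
Step 13: PC=4 exec 'SUB A, 1'. After: A=0 B=2 C=0 D=0 ZF=1 PC=5
Step 14: PC=5 exec 'JNZ 2'. After: A=0 B=2 C=0 D=0 ZF=1 PC=6
Step 15: PC=6 exec 'MOV D, 2'. After: A=0 B=2 C=0 D=2 ZF=1 PC=7
Step 16: PC=7 exec 'MOV C, 3'. After: A=0 B=2 C=3 D=2 ZF=1 PC=8
Step 17: PC=8 exec 'MOV B, 3'. After: A=0 B=3 C=3 D=2 ZF=1 PC=9
Step 18: PC=9 exec 'ADD D, 3'. After: A=0 B=3 C=3 D=5 ZF=0 PC=10
First time PC=10: D=5

5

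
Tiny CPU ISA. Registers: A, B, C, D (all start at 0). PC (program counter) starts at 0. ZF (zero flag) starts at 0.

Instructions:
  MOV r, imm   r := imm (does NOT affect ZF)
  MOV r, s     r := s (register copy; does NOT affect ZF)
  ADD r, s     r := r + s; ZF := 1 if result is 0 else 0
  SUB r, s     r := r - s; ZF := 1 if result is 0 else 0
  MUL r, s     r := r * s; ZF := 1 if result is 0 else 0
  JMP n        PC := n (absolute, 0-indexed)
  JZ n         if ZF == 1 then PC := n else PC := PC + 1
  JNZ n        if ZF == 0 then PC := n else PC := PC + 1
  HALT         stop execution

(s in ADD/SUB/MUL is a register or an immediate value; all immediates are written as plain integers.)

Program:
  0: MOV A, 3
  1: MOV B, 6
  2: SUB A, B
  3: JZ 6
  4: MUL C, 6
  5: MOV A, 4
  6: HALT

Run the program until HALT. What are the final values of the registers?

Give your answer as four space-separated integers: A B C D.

Answer: 4 6 0 0

Derivation:
Step 1: PC=0 exec 'MOV A, 3'. After: A=3 B=0 C=0 D=0 ZF=0 PC=1
Step 2: PC=1 exec 'MOV B, 6'. After: A=3 B=6 C=0 D=0 ZF=0 PC=2
Step 3: PC=2 exec 'SUB A, B'. After: A=-3 B=6 C=0 D=0 ZF=0 PC=3
Step 4: PC=3 exec 'JZ 6'. After: A=-3 B=6 C=0 D=0 ZF=0 PC=4
Step 5: PC=4 exec 'MUL C, 6'. After: A=-3 B=6 C=0 D=0 ZF=1 PC=5
Step 6: PC=5 exec 'MOV A, 4'. After: A=4 B=6 C=0 D=0 ZF=1 PC=6
Step 7: PC=6 exec 'HALT'. After: A=4 B=6 C=0 D=0 ZF=1 PC=6 HALTED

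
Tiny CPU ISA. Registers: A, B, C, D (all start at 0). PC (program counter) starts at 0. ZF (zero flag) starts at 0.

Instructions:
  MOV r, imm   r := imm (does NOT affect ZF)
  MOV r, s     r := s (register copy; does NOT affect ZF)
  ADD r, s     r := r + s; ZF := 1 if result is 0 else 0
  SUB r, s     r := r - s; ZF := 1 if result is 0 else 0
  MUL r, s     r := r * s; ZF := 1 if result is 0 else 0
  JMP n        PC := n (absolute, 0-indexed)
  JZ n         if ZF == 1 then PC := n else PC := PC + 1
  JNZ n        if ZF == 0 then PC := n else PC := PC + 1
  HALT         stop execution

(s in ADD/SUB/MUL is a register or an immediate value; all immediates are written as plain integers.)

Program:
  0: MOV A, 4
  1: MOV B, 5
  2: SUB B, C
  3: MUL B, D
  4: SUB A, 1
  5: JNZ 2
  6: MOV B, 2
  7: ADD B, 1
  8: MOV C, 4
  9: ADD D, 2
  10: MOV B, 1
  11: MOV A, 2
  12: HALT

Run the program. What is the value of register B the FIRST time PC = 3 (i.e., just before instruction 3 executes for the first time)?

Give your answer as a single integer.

Step 1: PC=0 exec 'MOV A, 4'. After: A=4 B=0 C=0 D=0 ZF=0 PC=1
Step 2: PC=1 exec 'MOV B, 5'. After: A=4 B=5 C=0 D=0 ZF=0 PC=2
Step 3: PC=2 exec 'SUB B, C'. After: A=4 B=5 C=0 D=0 ZF=0 PC=3
First time PC=3: B=5

5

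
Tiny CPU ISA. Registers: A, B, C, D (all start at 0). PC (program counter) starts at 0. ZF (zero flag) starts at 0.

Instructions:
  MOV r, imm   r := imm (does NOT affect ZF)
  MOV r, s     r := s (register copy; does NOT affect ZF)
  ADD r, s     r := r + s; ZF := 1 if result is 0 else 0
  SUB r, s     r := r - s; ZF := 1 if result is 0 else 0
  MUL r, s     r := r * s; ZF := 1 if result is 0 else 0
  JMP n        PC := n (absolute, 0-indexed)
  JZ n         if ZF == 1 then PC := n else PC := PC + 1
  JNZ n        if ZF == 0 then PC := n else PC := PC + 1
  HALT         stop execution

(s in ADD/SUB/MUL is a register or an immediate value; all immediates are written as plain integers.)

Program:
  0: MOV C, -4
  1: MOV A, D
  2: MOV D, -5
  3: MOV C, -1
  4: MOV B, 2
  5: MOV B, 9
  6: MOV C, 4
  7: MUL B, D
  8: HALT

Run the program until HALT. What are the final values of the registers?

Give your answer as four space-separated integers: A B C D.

Answer: 0 -45 4 -5

Derivation:
Step 1: PC=0 exec 'MOV C, -4'. After: A=0 B=0 C=-4 D=0 ZF=0 PC=1
Step 2: PC=1 exec 'MOV A, D'. After: A=0 B=0 C=-4 D=0 ZF=0 PC=2
Step 3: PC=2 exec 'MOV D, -5'. After: A=0 B=0 C=-4 D=-5 ZF=0 PC=3
Step 4: PC=3 exec 'MOV C, -1'. After: A=0 B=0 C=-1 D=-5 ZF=0 PC=4
Step 5: PC=4 exec 'MOV B, 2'. After: A=0 B=2 C=-1 D=-5 ZF=0 PC=5
Step 6: PC=5 exec 'MOV B, 9'. After: A=0 B=9 C=-1 D=-5 ZF=0 PC=6
Step 7: PC=6 exec 'MOV C, 4'. After: A=0 B=9 C=4 D=-5 ZF=0 PC=7
Step 8: PC=7 exec 'MUL B, D'. After: A=0 B=-45 C=4 D=-5 ZF=0 PC=8
Step 9: PC=8 exec 'HALT'. After: A=0 B=-45 C=4 D=-5 ZF=0 PC=8 HALTED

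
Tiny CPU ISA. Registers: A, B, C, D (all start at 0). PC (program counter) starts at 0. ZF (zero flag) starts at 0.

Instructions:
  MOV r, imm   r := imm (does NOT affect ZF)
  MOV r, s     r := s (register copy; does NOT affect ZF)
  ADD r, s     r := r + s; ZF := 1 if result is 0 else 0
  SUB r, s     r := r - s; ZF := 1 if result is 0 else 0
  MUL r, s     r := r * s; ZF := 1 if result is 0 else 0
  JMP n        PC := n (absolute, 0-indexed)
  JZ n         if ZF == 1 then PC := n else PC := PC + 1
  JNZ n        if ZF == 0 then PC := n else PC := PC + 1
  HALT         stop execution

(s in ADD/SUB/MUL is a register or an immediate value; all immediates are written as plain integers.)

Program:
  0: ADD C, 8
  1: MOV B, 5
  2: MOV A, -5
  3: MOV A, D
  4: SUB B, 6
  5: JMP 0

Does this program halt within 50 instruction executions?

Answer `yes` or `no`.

Step 1: PC=0 exec 'ADD C, 8'. After: A=0 B=0 C=8 D=0 ZF=0 PC=1
Step 2: PC=1 exec 'MOV B, 5'. After: A=0 B=5 C=8 D=0 ZF=0 PC=2
Step 3: PC=2 exec 'MOV A, -5'. After: A=-5 B=5 C=8 D=0 ZF=0 PC=3
Step 4: PC=3 exec 'MOV A, D'. After: A=0 B=5 C=8 D=0 ZF=0 PC=4
Step 5: PC=4 exec 'SUB B, 6'. After: A=0 B=-1 C=8 D=0 ZF=0 PC=5
Step 6: PC=5 exec 'JMP 0'. After: A=0 B=-1 C=8 D=0 ZF=0 PC=0
Step 7: PC=0 exec 'ADD C, 8'. After: A=0 B=-1 C=16 D=0 ZF=0 PC=1
Step 8: PC=1 exec 'MOV B, 5'. After: A=0 B=5 C=16 D=0 ZF=0 PC=2
Step 9: PC=2 exec 'MOV A, -5'. After: A=-5 B=5 C=16 D=0 ZF=0 PC=3
Step 10: PC=3 exec 'MOV A, D'. After: A=0 B=5 C=16 D=0 ZF=0 PC=4
Step 11: PC=4 exec 'SUB B, 6'. After: A=0 B=-1 C=16 D=0 ZF=0 PC=5
Step 12: PC=5 exec 'JMP 0'. After: A=0 B=-1 C=16 D=0 ZF=0 PC=0
Step 13: PC=0 exec 'ADD C, 8'. After: A=0 B=-1 C=24 D=0 ZF=0 PC=1
Step 14: PC=1 exec 'MOV B, 5'. After: A=0 B=5 C=24 D=0 ZF=0 PC=2
Step 15: PC=2 exec 'MOV A, -5'. After: A=-5 B=5 C=24 D=0 ZF=0 PC=3
After 50 steps: not halted. PC revisits the same instructions with no path to HALT; will never halt.

Answer: no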